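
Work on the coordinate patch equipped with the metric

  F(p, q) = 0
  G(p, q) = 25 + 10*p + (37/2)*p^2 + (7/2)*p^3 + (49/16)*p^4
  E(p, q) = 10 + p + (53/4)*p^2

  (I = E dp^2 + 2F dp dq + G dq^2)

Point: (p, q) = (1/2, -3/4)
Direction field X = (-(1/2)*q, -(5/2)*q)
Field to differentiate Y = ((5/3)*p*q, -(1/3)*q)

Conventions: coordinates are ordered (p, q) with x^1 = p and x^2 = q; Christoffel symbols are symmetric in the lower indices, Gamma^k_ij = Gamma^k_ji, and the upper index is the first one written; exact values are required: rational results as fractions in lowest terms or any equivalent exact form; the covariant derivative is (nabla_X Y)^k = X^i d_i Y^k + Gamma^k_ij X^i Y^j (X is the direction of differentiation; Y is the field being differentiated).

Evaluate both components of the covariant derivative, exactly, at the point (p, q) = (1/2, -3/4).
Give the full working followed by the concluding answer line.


E = 221/16, F = 0, G = 9025/256 at the point
E_p = 57/4, E_q = 0, F_p = 0, F_q = 0, G_p = 1045/32, G_q = 0
EG - F^2 = 1994525/4096;  g^inv = (4096/1994525) * [[9025/256, 0], [0, 221/16]]
first-kind symbols [ij,l] = (1/2)(d_i g_jl + d_j g_il - d_l g_ij): [pp,p] = E_p/2 = 57/8, [pp,q] = F_p - E_q/2 = 0, [pq,p] = E_q/2 = 0, [pq,q] = G_p/2 = 1045/64, [qq,p] = F_q - G_p/2 = -1045/64, [qq,q] = G_q/2 = 0
Gamma^p_ij = (G*[ij,p] - F*[ij,q])/(EG - F^2), Gamma^q_ij = (E*[ij,q] - F*[ij,p])/(EG - F^2)
Gamma_ppp = 114/221, Gamma_ppq = 0, Gamma_pqq = -1045/884, Gamma_qpp = 0, Gamma_qpq = 44/95, Gamma_qqq = 0
X = (3/8, 15/8), Y = (-5/8, 1/4) at the point

Answer: (nabla_X Y)^p = 11845/28288, (nabla_X Y)^q = -1709/1520


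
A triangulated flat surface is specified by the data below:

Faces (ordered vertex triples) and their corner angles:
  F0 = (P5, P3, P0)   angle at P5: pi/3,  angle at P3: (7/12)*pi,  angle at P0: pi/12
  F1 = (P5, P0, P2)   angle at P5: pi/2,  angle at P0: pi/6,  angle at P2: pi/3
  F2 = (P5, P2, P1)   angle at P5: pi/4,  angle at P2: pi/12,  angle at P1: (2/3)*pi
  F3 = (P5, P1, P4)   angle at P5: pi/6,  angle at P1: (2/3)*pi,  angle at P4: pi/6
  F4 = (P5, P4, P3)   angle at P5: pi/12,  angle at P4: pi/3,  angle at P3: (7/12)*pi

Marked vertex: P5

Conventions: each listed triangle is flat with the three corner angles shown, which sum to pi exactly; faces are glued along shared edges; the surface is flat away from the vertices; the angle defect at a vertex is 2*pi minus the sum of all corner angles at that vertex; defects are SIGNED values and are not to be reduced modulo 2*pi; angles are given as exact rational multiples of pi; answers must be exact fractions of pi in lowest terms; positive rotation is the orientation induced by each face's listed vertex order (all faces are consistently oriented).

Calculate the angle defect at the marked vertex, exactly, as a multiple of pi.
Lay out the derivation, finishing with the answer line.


Sum of corner angles at P5: (4/3)*pi
defect = 2*pi - (4/3)*pi

Answer: defect(P5) = (2/3)*pi


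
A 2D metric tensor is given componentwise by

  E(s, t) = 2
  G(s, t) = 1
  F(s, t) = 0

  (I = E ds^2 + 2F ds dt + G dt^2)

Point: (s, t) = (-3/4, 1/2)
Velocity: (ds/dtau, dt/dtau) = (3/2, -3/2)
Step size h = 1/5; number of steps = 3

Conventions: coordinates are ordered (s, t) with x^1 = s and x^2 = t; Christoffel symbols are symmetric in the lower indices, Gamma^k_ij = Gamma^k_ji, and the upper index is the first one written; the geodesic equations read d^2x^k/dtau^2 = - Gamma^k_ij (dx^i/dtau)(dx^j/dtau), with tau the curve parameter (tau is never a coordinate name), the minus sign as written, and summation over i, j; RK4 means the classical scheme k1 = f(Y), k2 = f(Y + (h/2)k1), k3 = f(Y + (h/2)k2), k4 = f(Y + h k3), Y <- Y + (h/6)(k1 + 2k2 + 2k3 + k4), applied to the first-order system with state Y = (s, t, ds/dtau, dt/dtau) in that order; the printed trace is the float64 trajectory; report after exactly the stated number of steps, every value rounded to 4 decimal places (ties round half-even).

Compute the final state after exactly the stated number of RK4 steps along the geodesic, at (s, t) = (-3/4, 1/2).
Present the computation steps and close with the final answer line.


f(Y) = (ds/dtau, dt/dtau, -Gamma^s_ij Y'^i Y'^j, -Gamma^t_ij Y'^i Y'^j) with the Gammas evaluated at the stage position; h = 0.200000; intermediate values shown to 6 dp
step 0: s = -0.7500, t = 0.5000, ds/dtau = 1.5000, dt/dtau = -1.5000
step 1:
  k1: at (s, t) = (-0.750000, 0.500000), (ds/dtau, dt/dtau) = (1.500000, -1.500000); Gamma_sss = 0.000000, Gamma_sst = 0.000000, Gamma_stt = 0.000000, Gamma_tss = 0.000000, Gamma_tst = 0.000000, Gamma_ttt = 0.000000; k1 = (1.500000, -1.500000, 0.000000, 0.000000)
  k2: at (s, t) = (-0.600000, 0.350000), (ds/dtau, dt/dtau) = (1.500000, -1.500000); Gamma_sss = 0.000000, Gamma_sst = 0.000000, Gamma_stt = 0.000000, Gamma_tss = 0.000000, Gamma_tst = 0.000000, Gamma_ttt = 0.000000; k2 = (1.500000, -1.500000, 0.000000, 0.000000)
  k3: at (s, t) = (-0.600000, 0.350000), (ds/dtau, dt/dtau) = (1.500000, -1.500000); Gamma_sss = 0.000000, Gamma_sst = 0.000000, Gamma_stt = 0.000000, Gamma_tss = 0.000000, Gamma_tst = 0.000000, Gamma_ttt = 0.000000; k3 = (1.500000, -1.500000, 0.000000, 0.000000)
  k4: at (s, t) = (-0.450000, 0.200000), (ds/dtau, dt/dtau) = (1.500000, -1.500000); Gamma_sss = 0.000000, Gamma_sst = 0.000000, Gamma_stt = 0.000000, Gamma_tss = 0.000000, Gamma_tst = 0.000000, Gamma_ttt = 0.000000; k4 = (1.500000, -1.500000, 0.000000, 0.000000)
  Y <- Y + (h/6)(k1 + 2k2 + 2k3 + k4): s = -0.4500, t = 0.2000, ds/dtau = 1.5000, dt/dtau = -1.5000
step 2:
  k1: at (s, t) = (-0.450000, 0.200000), (ds/dtau, dt/dtau) = (1.500000, -1.500000); Gamma_sss = 0.000000, Gamma_sst = 0.000000, Gamma_stt = 0.000000, Gamma_tss = 0.000000, Gamma_tst = 0.000000, Gamma_ttt = 0.000000; k1 = (1.500000, -1.500000, 0.000000, 0.000000)
  k2: at (s, t) = (-0.300000, 0.050000), (ds/dtau, dt/dtau) = (1.500000, -1.500000); Gamma_sss = 0.000000, Gamma_sst = 0.000000, Gamma_stt = 0.000000, Gamma_tss = 0.000000, Gamma_tst = 0.000000, Gamma_ttt = 0.000000; k2 = (1.500000, -1.500000, 0.000000, 0.000000)
  k3: at (s, t) = (-0.300000, 0.050000), (ds/dtau, dt/dtau) = (1.500000, -1.500000); Gamma_sss = 0.000000, Gamma_sst = 0.000000, Gamma_stt = 0.000000, Gamma_tss = 0.000000, Gamma_tst = 0.000000, Gamma_ttt = 0.000000; k3 = (1.500000, -1.500000, 0.000000, 0.000000)
  k4: at (s, t) = (-0.150000, -0.100000), (ds/dtau, dt/dtau) = (1.500000, -1.500000); Gamma_sss = 0.000000, Gamma_sst = 0.000000, Gamma_stt = 0.000000, Gamma_tss = 0.000000, Gamma_tst = 0.000000, Gamma_ttt = 0.000000; k4 = (1.500000, -1.500000, 0.000000, 0.000000)
  Y <- Y + (h/6)(k1 + 2k2 + 2k3 + k4): s = -0.1500, t = -0.1000, ds/dtau = 1.5000, dt/dtau = -1.5000
step 3:
  k1: at (s, t) = (-0.150000, -0.100000), (ds/dtau, dt/dtau) = (1.500000, -1.500000); Gamma_sss = 0.000000, Gamma_sst = 0.000000, Gamma_stt = 0.000000, Gamma_tss = 0.000000, Gamma_tst = 0.000000, Gamma_ttt = 0.000000; k1 = (1.500000, -1.500000, 0.000000, 0.000000)
  k2: at (s, t) = (0.000000, -0.250000), (ds/dtau, dt/dtau) = (1.500000, -1.500000); Gamma_sss = 0.000000, Gamma_sst = 0.000000, Gamma_stt = 0.000000, Gamma_tss = 0.000000, Gamma_tst = 0.000000, Gamma_ttt = 0.000000; k2 = (1.500000, -1.500000, 0.000000, 0.000000)
  k3: at (s, t) = (0.000000, -0.250000), (ds/dtau, dt/dtau) = (1.500000, -1.500000); Gamma_sss = 0.000000, Gamma_sst = 0.000000, Gamma_stt = 0.000000, Gamma_tss = 0.000000, Gamma_tst = 0.000000, Gamma_ttt = 0.000000; k3 = (1.500000, -1.500000, 0.000000, 0.000000)
  k4: at (s, t) = (0.150000, -0.400000), (ds/dtau, dt/dtau) = (1.500000, -1.500000); Gamma_sss = 0.000000, Gamma_sst = 0.000000, Gamma_stt = 0.000000, Gamma_tss = 0.000000, Gamma_tst = 0.000000, Gamma_ttt = 0.000000; k4 = (1.500000, -1.500000, 0.000000, 0.000000)
  Y <- Y + (h/6)(k1 + 2k2 + 2k3 + k4): s = 0.1500, t = -0.4000, ds/dtau = 1.5000, dt/dtau = -1.5000

Answer: s = 0.1500, t = -0.4000, ds/dtau = 1.5000, dt/dtau = -1.5000


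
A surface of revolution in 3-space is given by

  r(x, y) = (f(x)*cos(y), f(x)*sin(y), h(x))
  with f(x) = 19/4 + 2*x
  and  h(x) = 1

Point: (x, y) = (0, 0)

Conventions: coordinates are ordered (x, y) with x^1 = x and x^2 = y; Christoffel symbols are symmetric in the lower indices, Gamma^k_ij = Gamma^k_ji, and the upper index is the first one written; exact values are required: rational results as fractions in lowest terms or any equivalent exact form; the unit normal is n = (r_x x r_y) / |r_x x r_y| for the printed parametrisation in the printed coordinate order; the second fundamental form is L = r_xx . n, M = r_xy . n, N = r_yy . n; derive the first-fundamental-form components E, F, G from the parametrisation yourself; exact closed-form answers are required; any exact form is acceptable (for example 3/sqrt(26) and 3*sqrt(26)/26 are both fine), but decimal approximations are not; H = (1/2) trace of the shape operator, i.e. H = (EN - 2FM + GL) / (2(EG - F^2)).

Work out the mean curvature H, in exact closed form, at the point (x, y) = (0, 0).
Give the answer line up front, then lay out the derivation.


Answer: H = 0

f = 19/4, f' = 2, f'' = 0, h' = 0, h'' = 0
E = 4, F = 0, G = 361/16; answer radicand W^2 = 4
unnormalised second-form numerators: l = 0, m = 0, n = 0; L = l/sqrt(4), and similarly M = m/sqrt(W^2), N = n/sqrt(W^2)
H = (E*n - 2*F*m + G*l) / (2*(EG - F^2)*sqrt(W^2)); E*n - 2*F*m + G*l = 0, EG - F^2 = 361/4, so H = (0)/sqrt(4)


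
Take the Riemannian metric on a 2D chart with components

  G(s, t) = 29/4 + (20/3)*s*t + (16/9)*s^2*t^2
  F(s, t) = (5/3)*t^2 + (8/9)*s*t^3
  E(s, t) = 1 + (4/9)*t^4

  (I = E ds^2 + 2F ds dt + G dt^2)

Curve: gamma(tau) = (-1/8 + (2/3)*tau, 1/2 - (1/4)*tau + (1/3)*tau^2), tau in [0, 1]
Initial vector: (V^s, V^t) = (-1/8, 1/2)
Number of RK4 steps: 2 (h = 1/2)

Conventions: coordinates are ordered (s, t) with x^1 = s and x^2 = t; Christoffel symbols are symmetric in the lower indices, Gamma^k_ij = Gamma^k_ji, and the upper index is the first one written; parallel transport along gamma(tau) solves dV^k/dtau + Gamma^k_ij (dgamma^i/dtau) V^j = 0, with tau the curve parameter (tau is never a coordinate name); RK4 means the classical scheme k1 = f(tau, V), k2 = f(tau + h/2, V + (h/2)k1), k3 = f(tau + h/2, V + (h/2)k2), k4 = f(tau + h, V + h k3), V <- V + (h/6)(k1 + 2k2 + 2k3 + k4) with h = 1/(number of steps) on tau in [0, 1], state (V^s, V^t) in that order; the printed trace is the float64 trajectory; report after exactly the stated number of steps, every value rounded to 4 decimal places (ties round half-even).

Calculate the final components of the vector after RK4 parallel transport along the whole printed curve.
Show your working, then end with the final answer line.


gamma'(tau) = (2/3, -1/4 + (2/3)*tau); f(tau, V)^k = -Gamma^k_ij(gamma(tau)) gamma'^i(tau) V^j; h = 1/2; intermediate values shown to 6 dp
curve data and Christoffel symbols at the stage parameters:
  tau = 0.000000: gamma = (-0.125000, 0.500000), gamma' = (0.666667, -0.250000); Gamma_sss = 0.000000, Gamma_sst = 0.016178, Gamma_stt = -0.004044, Gamma_tss = 0.000000, Gamma_tst = 0.234580, Gamma_ttt = -0.058645
  tau = 0.250000: gamma = (0.041667, 0.458333), gamma' = (0.666667, -0.083333); Gamma_sss = 0.000000, Gamma_sst = 0.011569, Gamma_stt = 0.001052, Gamma_tss = 0.000000, Gamma_tst = 0.208628, Gamma_ttt = 0.018966
  tau = 0.500000: gamma = (0.208333, 0.458333), gamma' = (0.666667, 0.083333); Gamma_sss = 0.000000, Gamma_sst = 0.010803, Gamma_stt = 0.004910, Gamma_tss = 0.000000, Gamma_tst = 0.202664, Gamma_ttt = 0.092120
  tau = 0.750000: gamma = (0.375000, 0.500000), gamma' = (0.666667, 0.250000); Gamma_sss = 0.000000, Gamma_sst = 0.012935, Gamma_stt = 0.009701, Gamma_tss = 0.000000, Gamma_tst = 0.213420, Gamma_ttt = 0.160065
  tau = 1.000000: gamma = (0.541667, 0.583333), gamma' = (0.666667, 0.416667); Gamma_sss = 0.000000, Gamma_sst = 0.018407, Gamma_stt = 0.017092, Gamma_tss = 0.000000, Gamma_tst = 0.237039, Gamma_ttt = 0.220107
step 0: V^s = -0.1250, V^t = 0.5000
step 1: k1 = (-0.006404, -0.092855), k2 = (-0.003758, -0.067761), k3 = (-0.003805, -0.068612), k4 = (-0.003430, -0.064351); V <- V + (h/6)(k1 + 2k2 + 2k3 + k4): V^s = -0.1271, V^t = 0.4642
step 2: k1 = (-0.003418, -0.064131), k2 = (-0.004537, -0.074868), k3 = (-0.004507, -0.074363), k4 = (-0.007289, -0.093861); V <- V + (h/6)(k1 + 2k2 + 2k3 + k4): V^s = -0.1295, V^t = 0.4261

Answer: V^s = -0.1295, V^t = 0.4261


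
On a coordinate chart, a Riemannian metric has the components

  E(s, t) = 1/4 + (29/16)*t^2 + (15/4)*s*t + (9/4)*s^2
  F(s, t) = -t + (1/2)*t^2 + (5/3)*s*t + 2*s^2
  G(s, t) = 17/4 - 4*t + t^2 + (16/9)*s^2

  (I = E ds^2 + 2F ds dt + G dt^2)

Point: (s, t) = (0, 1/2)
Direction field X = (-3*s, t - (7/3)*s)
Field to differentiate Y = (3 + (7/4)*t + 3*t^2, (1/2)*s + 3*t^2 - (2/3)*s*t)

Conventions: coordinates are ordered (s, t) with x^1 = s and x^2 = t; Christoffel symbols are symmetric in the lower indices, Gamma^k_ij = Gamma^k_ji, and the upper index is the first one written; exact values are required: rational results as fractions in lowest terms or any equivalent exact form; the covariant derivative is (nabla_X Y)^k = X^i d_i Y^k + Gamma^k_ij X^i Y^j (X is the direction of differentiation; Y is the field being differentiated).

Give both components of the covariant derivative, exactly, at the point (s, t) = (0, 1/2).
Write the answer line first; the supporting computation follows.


Answer: (nabla_X Y)^s = 187/36, (nabla_X Y)^t = 163/96

E = 45/64, F = -3/8, G = 5/2 at the point
E_s = 15/8, E_t = 29/16, F_s = 5/6, F_t = -1/2, G_s = 0, G_t = -3
EG - F^2 = 207/128;  g^inv = (128/207) * [[5/2, 3/8], [3/8, 45/64]]
first-kind symbols [ij,l] = (1/2)(d_i g_jl + d_j g_il - d_l g_ij): [ss,s] = E_s/2 = 15/16, [ss,t] = F_s - E_t/2 = -7/96, [st,s] = E_t/2 = 29/32, [st,t] = G_s/2 = 0, [tt,s] = F_t - G_s/2 = -1/2, [tt,t] = G_t/2 = -3/2
Gamma^s_ij = (G*[ij,s] - F*[ij,t])/(EG - F^2), Gamma^t_ij = (E*[ij,t] - F*[ij,s])/(EG - F^2)
Gamma_sss = 593/414, Gamma_sst = 290/207, Gamma_stt = -232/207, Gamma_tss = 205/1104, Gamma_tst = 29/138, Gamma_ttt = -53/69
X = (0, 1/2), Y = (37/8, 3/4) at the point


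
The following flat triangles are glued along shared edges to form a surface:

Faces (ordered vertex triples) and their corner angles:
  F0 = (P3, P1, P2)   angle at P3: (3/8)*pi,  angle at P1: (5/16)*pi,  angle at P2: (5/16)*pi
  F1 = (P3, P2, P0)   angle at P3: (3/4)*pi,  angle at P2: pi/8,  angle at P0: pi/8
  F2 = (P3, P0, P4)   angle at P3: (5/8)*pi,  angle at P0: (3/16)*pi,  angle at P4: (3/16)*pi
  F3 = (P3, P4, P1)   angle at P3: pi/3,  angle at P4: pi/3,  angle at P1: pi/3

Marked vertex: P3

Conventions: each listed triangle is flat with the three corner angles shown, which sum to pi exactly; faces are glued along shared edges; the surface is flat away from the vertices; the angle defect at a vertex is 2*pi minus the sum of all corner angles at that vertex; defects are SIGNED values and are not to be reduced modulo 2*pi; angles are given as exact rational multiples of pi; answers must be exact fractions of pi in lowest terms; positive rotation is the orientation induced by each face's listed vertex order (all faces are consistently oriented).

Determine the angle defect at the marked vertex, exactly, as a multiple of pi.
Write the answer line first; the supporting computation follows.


Answer: defect(P3) = -pi/12

Sum of corner angles at P3: (25/12)*pi
defect = 2*pi - (25/12)*pi


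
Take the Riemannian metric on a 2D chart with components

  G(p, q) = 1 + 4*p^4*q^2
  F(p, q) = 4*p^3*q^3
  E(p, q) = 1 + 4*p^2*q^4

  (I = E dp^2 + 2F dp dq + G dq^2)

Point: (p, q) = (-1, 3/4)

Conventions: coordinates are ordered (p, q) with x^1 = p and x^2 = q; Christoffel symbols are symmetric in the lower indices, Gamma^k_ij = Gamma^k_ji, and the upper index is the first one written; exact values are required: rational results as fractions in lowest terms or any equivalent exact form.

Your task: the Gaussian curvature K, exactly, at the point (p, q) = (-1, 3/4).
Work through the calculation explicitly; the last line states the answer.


E = 145/64, F = -27/16, G = 13/4, EG - F^2 = 289/64 at the point
E_p = -81/32, E_q = 27/4, F_p = 81/16, F_q = -27/4, G_p = -9, G_q = 6
E_qq = 27, F_pq = 81/4, G_pp = 27
Brioschi: K = (det M1 - det M2) / (EG - F^2)^2 with the standard first/second-derivative matrices M1, M2.
M1 = [[-E_qq/2 + F_pq - G_pp/2, E_p/2, F_p - E_q/2], [F_q - G_p/2, E, F], [G_q/2, F, G]] = [[-27/4, -81/64, 27/16], [-9/4, 145/64, -27/16], [3, -27/16, 13/4]]; det M1 = -2457/64
M2 = [[0, E_q/2, G_p/2], [E_q/2, E, F], [G_p/2, F, G]] = [[0, 27/8, -9/2], [27/8, 145/64, -27/16], [-9/2, -27/16, 13/4]]; det M2 = -2025/64
det M1 - det M2 = -27/4; K = -27/4 / (289/64)^2 = -27648/83521

Answer: K = -27648/83521


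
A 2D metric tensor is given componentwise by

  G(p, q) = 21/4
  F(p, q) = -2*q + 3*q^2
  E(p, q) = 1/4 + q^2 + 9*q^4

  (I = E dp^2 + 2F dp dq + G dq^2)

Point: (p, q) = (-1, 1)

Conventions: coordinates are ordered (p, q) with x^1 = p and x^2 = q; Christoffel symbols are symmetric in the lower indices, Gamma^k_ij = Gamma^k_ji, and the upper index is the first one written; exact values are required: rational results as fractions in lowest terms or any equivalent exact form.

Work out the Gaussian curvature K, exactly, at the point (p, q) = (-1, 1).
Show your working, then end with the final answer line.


E = 41/4, F = 1, G = 21/4, EG - F^2 = 845/16 at the point
E_p = 0, E_q = 38, F_p = 0, F_q = 4, G_p = 0, G_q = 0
E_qq = 110, F_pq = 0, G_pp = 0
Compute both Brioschi determinants and normalise by (EG - F^2)^2.
M1 = [[-E_qq/2 + F_pq - G_pp/2, E_p/2, F_p - E_q/2], [F_q - G_p/2, E, F], [G_q/2, F, G]] = [[-55, 0, -19], [4, 41/4, 1], [0, 1, 21/4]]; det M1 = -47691/16
M2 = [[0, E_q/2, G_p/2], [E_q/2, E, F], [G_p/2, F, G]] = [[0, 19, 0], [19, 41/4, 1], [0, 1, 21/4]]; det M2 = -7581/4
det M1 - det M2 = -17367/16; K = -17367/16 / (845/16)^2 = -277872/714025

Answer: K = -277872/714025


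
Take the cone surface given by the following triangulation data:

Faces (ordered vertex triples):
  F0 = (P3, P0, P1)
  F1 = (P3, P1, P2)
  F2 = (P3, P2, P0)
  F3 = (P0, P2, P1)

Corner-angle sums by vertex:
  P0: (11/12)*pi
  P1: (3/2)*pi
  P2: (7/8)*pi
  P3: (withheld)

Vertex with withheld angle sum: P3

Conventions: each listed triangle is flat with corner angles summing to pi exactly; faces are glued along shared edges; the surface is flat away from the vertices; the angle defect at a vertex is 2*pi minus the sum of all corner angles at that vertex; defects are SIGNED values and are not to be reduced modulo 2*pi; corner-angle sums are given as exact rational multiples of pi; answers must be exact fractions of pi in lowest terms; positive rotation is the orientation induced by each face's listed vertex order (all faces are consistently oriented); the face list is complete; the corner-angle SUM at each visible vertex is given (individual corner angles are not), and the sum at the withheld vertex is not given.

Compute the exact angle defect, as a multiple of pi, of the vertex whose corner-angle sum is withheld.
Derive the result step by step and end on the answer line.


V = 4, E = 6, F = 4; chi = V - E + F = 2
Gauss-Bonnet: total defect = 2*pi*chi = 4*pi; visible defects sum to (65/24)*pi

Answer: defect(P3) = (31/24)*pi


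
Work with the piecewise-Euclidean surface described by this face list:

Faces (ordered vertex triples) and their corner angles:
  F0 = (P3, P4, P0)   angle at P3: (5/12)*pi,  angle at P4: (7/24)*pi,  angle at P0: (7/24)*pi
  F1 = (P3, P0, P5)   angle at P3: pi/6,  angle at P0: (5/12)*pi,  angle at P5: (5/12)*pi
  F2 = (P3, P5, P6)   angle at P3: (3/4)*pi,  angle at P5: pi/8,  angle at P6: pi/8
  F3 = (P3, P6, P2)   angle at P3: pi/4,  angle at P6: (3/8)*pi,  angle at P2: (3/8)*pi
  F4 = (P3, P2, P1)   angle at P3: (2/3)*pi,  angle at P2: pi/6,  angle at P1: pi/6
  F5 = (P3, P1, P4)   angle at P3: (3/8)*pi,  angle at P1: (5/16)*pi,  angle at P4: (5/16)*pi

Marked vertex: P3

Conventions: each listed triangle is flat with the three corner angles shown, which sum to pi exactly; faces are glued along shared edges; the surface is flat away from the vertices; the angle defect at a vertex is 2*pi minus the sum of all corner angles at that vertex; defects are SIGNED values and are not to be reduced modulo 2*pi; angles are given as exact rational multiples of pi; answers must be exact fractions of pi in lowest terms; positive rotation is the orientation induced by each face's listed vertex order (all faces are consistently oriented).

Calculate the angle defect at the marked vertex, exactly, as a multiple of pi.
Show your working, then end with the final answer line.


Sum of corner angles at P3: (21/8)*pi
defect = 2*pi - (21/8)*pi

Answer: defect(P3) = (-5/8)*pi


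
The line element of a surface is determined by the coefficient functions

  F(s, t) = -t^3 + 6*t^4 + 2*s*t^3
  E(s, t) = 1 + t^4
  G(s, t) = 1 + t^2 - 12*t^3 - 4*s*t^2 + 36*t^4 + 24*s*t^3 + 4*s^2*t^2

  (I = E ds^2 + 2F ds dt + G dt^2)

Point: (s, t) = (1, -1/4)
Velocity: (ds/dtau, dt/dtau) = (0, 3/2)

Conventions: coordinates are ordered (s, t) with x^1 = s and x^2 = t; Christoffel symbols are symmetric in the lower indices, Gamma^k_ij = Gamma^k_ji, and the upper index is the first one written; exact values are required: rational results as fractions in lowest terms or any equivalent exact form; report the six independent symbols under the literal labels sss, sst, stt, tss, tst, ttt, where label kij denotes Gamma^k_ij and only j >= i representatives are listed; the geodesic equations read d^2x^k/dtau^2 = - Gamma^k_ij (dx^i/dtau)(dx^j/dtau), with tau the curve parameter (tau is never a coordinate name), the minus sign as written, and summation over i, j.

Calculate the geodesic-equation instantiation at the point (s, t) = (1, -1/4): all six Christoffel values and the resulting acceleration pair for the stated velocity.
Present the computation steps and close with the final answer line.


E = 257/256, F = 1/128, G = 65/64 at the point
E_s = 0, E_t = -1/16, F_s = -1/32, F_t = -3/16, G_s = -1/8, G_t = -1/2
EG - F^2 = 261/256;  g^inv = (256/261) * [[65/64, -1/128], [-1/128, 257/256]]
first-kind symbols [ij,l] = (1/2)(d_i g_jl + d_j g_il - d_l g_ij): [ss,s] = E_s/2 = 0, [ss,t] = F_s - E_t/2 = 0, [st,s] = E_t/2 = -1/32, [st,t] = G_s/2 = -1/16, [tt,s] = F_t - G_s/2 = -1/8, [tt,t] = G_t/2 = -1/4
Gamma^s_ij = (G*[ij,s] - F*[ij,t])/(EG - F^2), Gamma^t_ij = (E*[ij,t] - F*[ij,s])/(EG - F^2)
Gamma_sss = 0, Gamma_sst = -8/261, Gamma_stt = -32/261, Gamma_tss = 0, Gamma_tst = -16/261, Gamma_ttt = -64/261
d^2s/dtau^2 = -(Gamma_sss*(0)^2 + 2*Gamma_sst*(0)*(3/2) + Gamma_stt*(3/2)^2) = 8/29
d^2t/dtau^2 = -(Gamma_tss*(0)^2 + 2*Gamma_tst*(0)*(3/2) + Gamma_ttt*(3/2)^2) = 16/29

Answer: Gamma_sss = 0, Gamma_sst = -8/261, Gamma_stt = -32/261, Gamma_tss = 0, Gamma_tst = -16/261, Gamma_ttt = -64/261; accelerations (d^2s/dtau^2, d^2t/dtau^2) = (8/29, 16/29)


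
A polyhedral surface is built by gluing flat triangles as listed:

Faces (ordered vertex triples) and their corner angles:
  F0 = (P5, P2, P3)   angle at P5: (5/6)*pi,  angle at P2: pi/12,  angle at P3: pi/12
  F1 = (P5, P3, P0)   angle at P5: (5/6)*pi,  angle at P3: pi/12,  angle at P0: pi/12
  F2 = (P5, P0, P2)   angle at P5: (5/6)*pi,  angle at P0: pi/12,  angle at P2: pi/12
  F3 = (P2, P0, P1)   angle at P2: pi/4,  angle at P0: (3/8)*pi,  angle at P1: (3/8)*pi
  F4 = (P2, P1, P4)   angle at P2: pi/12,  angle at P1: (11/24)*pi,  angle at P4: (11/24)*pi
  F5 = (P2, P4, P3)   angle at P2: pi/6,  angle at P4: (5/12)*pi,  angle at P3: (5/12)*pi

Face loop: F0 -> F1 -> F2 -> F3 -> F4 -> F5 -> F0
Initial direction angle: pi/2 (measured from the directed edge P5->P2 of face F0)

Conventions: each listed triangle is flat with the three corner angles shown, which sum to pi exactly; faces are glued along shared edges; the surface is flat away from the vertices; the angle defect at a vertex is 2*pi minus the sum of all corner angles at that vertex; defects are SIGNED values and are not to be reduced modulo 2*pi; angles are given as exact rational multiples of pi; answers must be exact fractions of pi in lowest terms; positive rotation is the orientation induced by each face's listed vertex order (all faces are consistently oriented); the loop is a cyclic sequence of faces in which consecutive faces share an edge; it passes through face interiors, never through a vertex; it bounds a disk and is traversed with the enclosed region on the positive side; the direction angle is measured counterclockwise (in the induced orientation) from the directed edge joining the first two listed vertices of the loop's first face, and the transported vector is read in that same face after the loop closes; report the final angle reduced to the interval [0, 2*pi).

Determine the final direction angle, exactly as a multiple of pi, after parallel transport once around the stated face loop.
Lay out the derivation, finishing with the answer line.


enclosed vertex P2: corner angles sum to (2/3)*pi, defect = 2*pi - (2/3)*pi = (4/3)*pi
enclosed vertex P5: corner angles sum to (5/2)*pi, defect = 2*pi - (5/2)*pi = -pi/2
final direction = starting direction + enclosed defect total, reduced mod 2*pi (induced orientation)
final angle = pi/2 + (5/6)*pi = (4/3)*pi (mod 2*pi)

Answer: final direction angle = (4/3)*pi


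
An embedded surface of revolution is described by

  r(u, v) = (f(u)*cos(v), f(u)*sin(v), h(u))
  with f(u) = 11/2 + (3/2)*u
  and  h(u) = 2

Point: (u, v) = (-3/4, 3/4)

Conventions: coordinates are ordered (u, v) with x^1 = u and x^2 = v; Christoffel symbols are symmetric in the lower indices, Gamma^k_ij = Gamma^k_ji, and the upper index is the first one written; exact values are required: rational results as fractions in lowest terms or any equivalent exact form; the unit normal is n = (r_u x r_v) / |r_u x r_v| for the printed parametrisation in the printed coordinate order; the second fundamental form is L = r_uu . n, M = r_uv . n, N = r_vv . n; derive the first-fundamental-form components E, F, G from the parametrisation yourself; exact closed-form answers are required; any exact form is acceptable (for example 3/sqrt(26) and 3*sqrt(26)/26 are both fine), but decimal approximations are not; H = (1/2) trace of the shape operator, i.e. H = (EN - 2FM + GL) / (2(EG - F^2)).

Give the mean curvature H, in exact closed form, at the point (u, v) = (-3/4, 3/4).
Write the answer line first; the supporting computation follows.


Answer: H = 0

f = 35/8, f' = 3/2, f'' = 0, h' = 0, h'' = 0
E = 9/4, F = 0, G = 1225/64; answer radicand W^2 = 9/4
unnormalised second-form numerators: l = 0, m = 0, n = 0; L = l/sqrt(9/4), and similarly M = m/sqrt(W^2), N = n/sqrt(W^2)
H = (E*n - 2*F*m + G*l) / (2*(EG - F^2)*sqrt(W^2)); E*n - 2*F*m + G*l = 0, EG - F^2 = 11025/256, so H = (0)/sqrt(9/4)


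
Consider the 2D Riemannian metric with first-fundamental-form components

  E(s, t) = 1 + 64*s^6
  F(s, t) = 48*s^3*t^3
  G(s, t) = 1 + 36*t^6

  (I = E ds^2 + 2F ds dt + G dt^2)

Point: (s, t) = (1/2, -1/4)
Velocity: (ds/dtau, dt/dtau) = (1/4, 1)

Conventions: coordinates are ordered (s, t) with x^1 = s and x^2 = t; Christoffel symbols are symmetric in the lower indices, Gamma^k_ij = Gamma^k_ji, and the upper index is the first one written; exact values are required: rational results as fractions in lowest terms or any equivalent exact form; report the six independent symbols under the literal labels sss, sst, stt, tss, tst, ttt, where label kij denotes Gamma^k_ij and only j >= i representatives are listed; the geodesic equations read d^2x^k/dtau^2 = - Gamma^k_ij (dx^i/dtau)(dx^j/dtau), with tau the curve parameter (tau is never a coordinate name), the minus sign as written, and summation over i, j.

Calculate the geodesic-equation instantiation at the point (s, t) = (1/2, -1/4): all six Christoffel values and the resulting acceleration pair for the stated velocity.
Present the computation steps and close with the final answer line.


E = 2, F = -3/32, G = 1033/1024 at the point
E_s = 12, E_t = 0, F_s = -9/16, F_t = 9/8, G_s = 0, G_t = -27/128
EG - F^2 = 2057/1024;  g^inv = (1024/2057) * [[1033/1024, 3/32], [3/32, 2]]
first-kind symbols [ij,l] = (1/2)(d_i g_jl + d_j g_il - d_l g_ij): [ss,s] = E_s/2 = 6, [ss,t] = F_s - E_t/2 = -9/16, [st,s] = E_t/2 = 0, [st,t] = G_s/2 = 0, [tt,s] = F_t - G_s/2 = 9/8, [tt,t] = G_t/2 = -27/256
Gamma^s_ij = (G*[ij,s] - F*[ij,t])/(EG - F^2), Gamma^t_ij = (E*[ij,t] - F*[ij,s])/(EG - F^2)
Gamma_sss = 6144/2057, Gamma_sst = 0, Gamma_stt = 1152/2057, Gamma_tss = -576/2057, Gamma_tst = 0, Gamma_ttt = -108/2057
d^2s/dtau^2 = -(Gamma_sss*(1/4)^2 + 2*Gamma_sst*(1/4)*(1) + Gamma_stt*(1)^2) = -1536/2057
d^2t/dtau^2 = -(Gamma_tss*(1/4)^2 + 2*Gamma_tst*(1/4)*(1) + Gamma_ttt*(1)^2) = 144/2057

Answer: Gamma_sss = 6144/2057, Gamma_sst = 0, Gamma_stt = 1152/2057, Gamma_tss = -576/2057, Gamma_tst = 0, Gamma_ttt = -108/2057; accelerations (d^2s/dtau^2, d^2t/dtau^2) = (-1536/2057, 144/2057)


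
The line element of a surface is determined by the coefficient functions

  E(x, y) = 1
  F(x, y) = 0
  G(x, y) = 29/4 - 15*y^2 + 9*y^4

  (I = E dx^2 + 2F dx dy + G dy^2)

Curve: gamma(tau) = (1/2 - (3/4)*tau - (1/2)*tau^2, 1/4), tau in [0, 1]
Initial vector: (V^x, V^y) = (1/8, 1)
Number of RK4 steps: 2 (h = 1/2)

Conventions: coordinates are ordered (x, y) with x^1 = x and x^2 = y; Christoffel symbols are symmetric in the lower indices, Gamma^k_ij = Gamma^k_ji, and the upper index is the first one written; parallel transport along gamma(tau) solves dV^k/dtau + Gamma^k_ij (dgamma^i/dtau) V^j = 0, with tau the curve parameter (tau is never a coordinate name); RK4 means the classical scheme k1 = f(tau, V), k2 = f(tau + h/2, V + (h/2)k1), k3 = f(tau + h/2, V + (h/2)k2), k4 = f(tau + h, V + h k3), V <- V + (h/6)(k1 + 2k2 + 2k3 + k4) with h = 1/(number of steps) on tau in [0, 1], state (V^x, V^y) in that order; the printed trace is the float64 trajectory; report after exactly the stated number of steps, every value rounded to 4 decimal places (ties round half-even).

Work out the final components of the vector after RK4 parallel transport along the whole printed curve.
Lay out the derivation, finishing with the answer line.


gamma'(tau) = (-3/4 - tau, 0); f(tau, V)^k = -Gamma^k_ij(gamma(tau)) gamma'^i(tau) V^j; h = 1/2; intermediate values shown to 6 dp
curve data and Christoffel symbols at the stage parameters:
  tau = 0.000000: gamma = (0.500000, 0.250000), gamma' = (-0.750000, 0.000000); Gamma_xxx = 0.000000, Gamma_xxy = 0.000000, Gamma_xyy = 0.000000, Gamma_yxx = 0.000000, Gamma_yxy = 0.000000, Gamma_yyy = -0.546462
  tau = 0.250000: gamma = (0.281250, 0.250000), gamma' = (-1.000000, 0.000000); Gamma_xxx = 0.000000, Gamma_xxy = 0.000000, Gamma_xyy = 0.000000, Gamma_yxx = 0.000000, Gamma_yxy = 0.000000, Gamma_yyy = -0.546462
  tau = 0.500000: gamma = (0.000000, 0.250000), gamma' = (-1.250000, 0.000000); Gamma_xxx = 0.000000, Gamma_xxy = 0.000000, Gamma_xyy = 0.000000, Gamma_yxx = 0.000000, Gamma_yxy = 0.000000, Gamma_yyy = -0.546462
  tau = 0.750000: gamma = (-0.343750, 0.250000), gamma' = (-1.500000, 0.000000); Gamma_xxx = 0.000000, Gamma_xxy = 0.000000, Gamma_xyy = 0.000000, Gamma_yxx = 0.000000, Gamma_yxy = 0.000000, Gamma_yyy = -0.546462
  tau = 1.000000: gamma = (-0.750000, 0.250000), gamma' = (-1.750000, 0.000000); Gamma_xxx = 0.000000, Gamma_xxy = 0.000000, Gamma_xyy = 0.000000, Gamma_yxx = 0.000000, Gamma_yxy = 0.000000, Gamma_yyy = -0.546462
step 0: V^x = 0.1250, V^y = 1.0000
step 1: k1 = (0.000000, 0.000000), k2 = (0.000000, 0.000000), k3 = (0.000000, 0.000000), k4 = (0.000000, 0.000000); V <- V + (h/6)(k1 + 2k2 + 2k3 + k4): V^x = 0.1250, V^y = 1.0000
step 2: k1 = (0.000000, 0.000000), k2 = (0.000000, 0.000000), k3 = (0.000000, 0.000000), k4 = (0.000000, 0.000000); V <- V + (h/6)(k1 + 2k2 + 2k3 + k4): V^x = 0.1250, V^y = 1.0000

Answer: V^x = 0.1250, V^y = 1.0000


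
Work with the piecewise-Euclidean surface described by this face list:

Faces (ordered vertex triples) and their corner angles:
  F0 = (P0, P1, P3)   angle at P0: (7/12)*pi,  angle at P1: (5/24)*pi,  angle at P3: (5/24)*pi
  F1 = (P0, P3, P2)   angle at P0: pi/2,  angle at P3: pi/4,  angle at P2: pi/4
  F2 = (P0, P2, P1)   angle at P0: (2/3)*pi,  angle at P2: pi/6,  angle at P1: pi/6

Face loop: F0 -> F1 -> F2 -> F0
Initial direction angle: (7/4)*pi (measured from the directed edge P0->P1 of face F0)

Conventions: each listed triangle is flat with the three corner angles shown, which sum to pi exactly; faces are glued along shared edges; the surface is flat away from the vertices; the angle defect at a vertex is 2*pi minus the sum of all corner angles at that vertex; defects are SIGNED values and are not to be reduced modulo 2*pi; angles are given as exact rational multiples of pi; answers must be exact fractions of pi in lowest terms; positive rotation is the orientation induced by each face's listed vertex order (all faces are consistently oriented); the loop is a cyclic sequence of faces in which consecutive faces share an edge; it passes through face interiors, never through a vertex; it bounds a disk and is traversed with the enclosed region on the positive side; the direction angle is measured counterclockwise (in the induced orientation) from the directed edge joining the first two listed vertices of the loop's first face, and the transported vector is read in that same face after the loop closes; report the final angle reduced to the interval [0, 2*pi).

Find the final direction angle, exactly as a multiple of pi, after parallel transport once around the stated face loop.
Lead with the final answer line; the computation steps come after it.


Answer: final direction angle = 0

enclosed vertex P0: corner angles sum to (7/4)*pi, defect = 2*pi - (7/4)*pi = pi/4
the rotation equals the total enclosed defect, so the final angle is initial + defects (mod 2*pi)
final angle = (7/4)*pi + pi/4 = 0 (mod 2*pi)


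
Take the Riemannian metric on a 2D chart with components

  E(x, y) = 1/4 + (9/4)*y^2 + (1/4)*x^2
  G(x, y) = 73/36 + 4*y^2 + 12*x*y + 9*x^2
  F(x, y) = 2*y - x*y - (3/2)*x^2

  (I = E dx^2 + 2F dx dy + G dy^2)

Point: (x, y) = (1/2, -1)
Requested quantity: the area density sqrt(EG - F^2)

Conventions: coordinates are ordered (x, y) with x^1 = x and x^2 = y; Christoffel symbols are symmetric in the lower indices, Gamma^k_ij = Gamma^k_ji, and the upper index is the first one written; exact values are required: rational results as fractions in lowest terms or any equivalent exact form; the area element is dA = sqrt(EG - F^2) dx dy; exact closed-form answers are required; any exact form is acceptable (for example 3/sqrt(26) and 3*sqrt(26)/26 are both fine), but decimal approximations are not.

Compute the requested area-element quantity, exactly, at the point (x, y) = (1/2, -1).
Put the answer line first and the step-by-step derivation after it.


Answer: sqrt(EG - F^2) = sqrt(1337)/24

E = 41/16, F = -15/8, G = 41/18; EG - F^2 = 1337/576


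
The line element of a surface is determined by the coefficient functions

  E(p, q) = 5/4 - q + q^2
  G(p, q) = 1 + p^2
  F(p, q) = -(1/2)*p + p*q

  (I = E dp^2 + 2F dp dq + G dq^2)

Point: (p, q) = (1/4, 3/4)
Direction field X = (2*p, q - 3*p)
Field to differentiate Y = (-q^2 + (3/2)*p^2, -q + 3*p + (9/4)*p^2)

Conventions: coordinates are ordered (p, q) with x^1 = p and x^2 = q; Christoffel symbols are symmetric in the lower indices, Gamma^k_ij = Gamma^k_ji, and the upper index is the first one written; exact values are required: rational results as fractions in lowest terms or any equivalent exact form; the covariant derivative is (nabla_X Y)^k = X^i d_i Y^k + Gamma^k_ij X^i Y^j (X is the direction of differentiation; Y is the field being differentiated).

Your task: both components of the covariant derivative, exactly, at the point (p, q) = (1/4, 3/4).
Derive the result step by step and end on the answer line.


E = 17/16, F = 1/16, G = 17/16 at the point
E_p = 0, E_q = 1/2, F_p = 1/4, F_q = 1/4, G_p = 1/2, G_q = 0
EG - F^2 = 9/8;  g^inv = (8/9) * [[17/16, -1/16], [-1/16, 17/16]]
first-kind symbols [ij,l] = (1/2)(d_i g_jl + d_j g_il - d_l g_ij): [pp,p] = E_p/2 = 0, [pp,q] = F_p - E_q/2 = 0, [pq,p] = E_q/2 = 1/4, [pq,q] = G_p/2 = 1/4, [qq,p] = F_q - G_p/2 = 0, [qq,q] = G_q/2 = 0
Gamma^p_ij = (G*[ij,p] - F*[ij,q])/(EG - F^2), Gamma^q_ij = (E*[ij,q] - F*[ij,p])/(EG - F^2)
Gamma_ppp = 0, Gamma_ppq = 2/9, Gamma_pqq = 0, Gamma_qpp = 0, Gamma_qpq = 2/9, Gamma_qqq = 0
X = (1/2, 0), Y = (-15/32, 9/64) at the point

Answer: (nabla_X Y)^p = 25/64, (nabla_X Y)^q = 133/64


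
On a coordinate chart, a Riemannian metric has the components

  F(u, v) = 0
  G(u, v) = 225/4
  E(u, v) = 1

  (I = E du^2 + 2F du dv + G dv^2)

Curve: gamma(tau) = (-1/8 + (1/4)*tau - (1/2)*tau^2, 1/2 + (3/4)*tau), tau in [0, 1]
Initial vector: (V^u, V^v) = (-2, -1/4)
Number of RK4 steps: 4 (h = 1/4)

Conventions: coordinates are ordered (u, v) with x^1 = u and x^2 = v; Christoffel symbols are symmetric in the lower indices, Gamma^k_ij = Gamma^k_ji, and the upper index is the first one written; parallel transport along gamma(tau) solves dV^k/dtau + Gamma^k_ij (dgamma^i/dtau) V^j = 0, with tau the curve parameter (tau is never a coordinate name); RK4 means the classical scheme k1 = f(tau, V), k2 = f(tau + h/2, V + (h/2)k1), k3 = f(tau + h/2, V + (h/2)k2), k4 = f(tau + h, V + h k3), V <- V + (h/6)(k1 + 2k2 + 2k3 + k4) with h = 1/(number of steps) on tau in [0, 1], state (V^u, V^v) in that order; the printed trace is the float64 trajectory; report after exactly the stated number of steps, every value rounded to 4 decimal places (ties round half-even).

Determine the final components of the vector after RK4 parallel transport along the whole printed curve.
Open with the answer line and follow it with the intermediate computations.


Answer: V^u = -2.0000, V^v = -0.2500

gamma'(tau) = (1/4 - tau, 3/4); f(tau, V)^k = -Gamma^k_ij(gamma(tau)) gamma'^i(tau) V^j; h = 1/4; intermediate values shown to 6 dp
curve data and Christoffel symbols at the stage parameters:
  tau = 0.000000: gamma = (-0.125000, 0.500000), gamma' = (0.250000, 0.750000); Gamma_uuu = 0.000000, Gamma_uuv = 0.000000, Gamma_uvv = 0.000000, Gamma_vuu = 0.000000, Gamma_vuv = 0.000000, Gamma_vvv = 0.000000
  tau = 0.125000: gamma = (-0.101562, 0.593750), gamma' = (0.125000, 0.750000); Gamma_uuu = 0.000000, Gamma_uuv = 0.000000, Gamma_uvv = 0.000000, Gamma_vuu = 0.000000, Gamma_vuv = 0.000000, Gamma_vvv = 0.000000
  tau = 0.250000: gamma = (-0.093750, 0.687500), gamma' = (0.000000, 0.750000); Gamma_uuu = 0.000000, Gamma_uuv = 0.000000, Gamma_uvv = 0.000000, Gamma_vuu = 0.000000, Gamma_vuv = 0.000000, Gamma_vvv = 0.000000
  tau = 0.375000: gamma = (-0.101562, 0.781250), gamma' = (-0.125000, 0.750000); Gamma_uuu = 0.000000, Gamma_uuv = 0.000000, Gamma_uvv = 0.000000, Gamma_vuu = 0.000000, Gamma_vuv = 0.000000, Gamma_vvv = 0.000000
  tau = 0.500000: gamma = (-0.125000, 0.875000), gamma' = (-0.250000, 0.750000); Gamma_uuu = 0.000000, Gamma_uuv = 0.000000, Gamma_uvv = 0.000000, Gamma_vuu = 0.000000, Gamma_vuv = 0.000000, Gamma_vvv = 0.000000
  tau = 0.625000: gamma = (-0.164062, 0.968750), gamma' = (-0.375000, 0.750000); Gamma_uuu = 0.000000, Gamma_uuv = 0.000000, Gamma_uvv = 0.000000, Gamma_vuu = 0.000000, Gamma_vuv = 0.000000, Gamma_vvv = 0.000000
  tau = 0.750000: gamma = (-0.218750, 1.062500), gamma' = (-0.500000, 0.750000); Gamma_uuu = 0.000000, Gamma_uuv = 0.000000, Gamma_uvv = 0.000000, Gamma_vuu = 0.000000, Gamma_vuv = 0.000000, Gamma_vvv = 0.000000
  tau = 0.875000: gamma = (-0.289062, 1.156250), gamma' = (-0.625000, 0.750000); Gamma_uuu = 0.000000, Gamma_uuv = 0.000000, Gamma_uvv = 0.000000, Gamma_vuu = 0.000000, Gamma_vuv = 0.000000, Gamma_vvv = 0.000000
  tau = 1.000000: gamma = (-0.375000, 1.250000), gamma' = (-0.750000, 0.750000); Gamma_uuu = 0.000000, Gamma_uuv = 0.000000, Gamma_uvv = 0.000000, Gamma_vuu = 0.000000, Gamma_vuv = 0.000000, Gamma_vvv = 0.000000
step 0: V^u = -2.0000, V^v = -0.2500
step 1: k1 = (0.000000, 0.000000), k2 = (0.000000, 0.000000), k3 = (0.000000, 0.000000), k4 = (0.000000, 0.000000); V <- V + (h/6)(k1 + 2k2 + 2k3 + k4): V^u = -2.0000, V^v = -0.2500
step 2: k1 = (0.000000, 0.000000), k2 = (0.000000, 0.000000), k3 = (0.000000, 0.000000), k4 = (0.000000, 0.000000); V <- V + (h/6)(k1 + 2k2 + 2k3 + k4): V^u = -2.0000, V^v = -0.2500
step 3: k1 = (0.000000, 0.000000), k2 = (0.000000, 0.000000), k3 = (0.000000, 0.000000), k4 = (0.000000, 0.000000); V <- V + (h/6)(k1 + 2k2 + 2k3 + k4): V^u = -2.0000, V^v = -0.2500
step 4: k1 = (0.000000, 0.000000), k2 = (0.000000, 0.000000), k3 = (0.000000, 0.000000), k4 = (0.000000, 0.000000); V <- V + (h/6)(k1 + 2k2 + 2k3 + k4): V^u = -2.0000, V^v = -0.2500
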